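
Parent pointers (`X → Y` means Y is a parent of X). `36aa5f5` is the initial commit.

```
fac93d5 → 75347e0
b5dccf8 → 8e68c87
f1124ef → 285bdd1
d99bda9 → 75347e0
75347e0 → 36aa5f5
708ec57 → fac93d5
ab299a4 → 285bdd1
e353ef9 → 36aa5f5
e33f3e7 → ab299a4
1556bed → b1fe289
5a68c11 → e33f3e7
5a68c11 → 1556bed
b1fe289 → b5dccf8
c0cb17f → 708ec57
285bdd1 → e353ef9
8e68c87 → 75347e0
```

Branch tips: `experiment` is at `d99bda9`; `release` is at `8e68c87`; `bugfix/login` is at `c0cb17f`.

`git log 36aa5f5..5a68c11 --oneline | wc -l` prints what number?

Reachable from 5a68c11: {1556bed, 285bdd1, 36aa5f5, 5a68c11, 75347e0, 8e68c87, ab299a4, b1fe289, b5dccf8, e33f3e7, e353ef9}.
Reachable from 36aa5f5: {36aa5f5}.
In 5a68c11's history but not 36aa5f5's: {1556bed, 285bdd1, 5a68c11, 75347e0, 8e68c87, ab299a4, b1fe289, b5dccf8, e33f3e7, e353ef9} — 10 commits.

10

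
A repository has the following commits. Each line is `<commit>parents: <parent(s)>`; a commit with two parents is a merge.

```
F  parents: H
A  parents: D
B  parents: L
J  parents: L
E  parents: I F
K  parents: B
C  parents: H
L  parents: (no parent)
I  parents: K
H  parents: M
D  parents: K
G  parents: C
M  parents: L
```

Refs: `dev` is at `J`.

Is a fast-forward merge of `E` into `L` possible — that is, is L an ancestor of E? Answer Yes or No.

A fast-forward from L to E is possible iff L is an ancestor of E.
Ancestors of E: {B, E, F, H, I, K, L, M}.
L is among them, so fast-forward is possible.

Yes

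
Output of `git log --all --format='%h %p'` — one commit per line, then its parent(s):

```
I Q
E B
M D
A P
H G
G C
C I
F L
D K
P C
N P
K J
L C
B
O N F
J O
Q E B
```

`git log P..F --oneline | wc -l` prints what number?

Reachable from F: {B, C, E, F, I, L, Q}.
Reachable from P: {B, C, E, I, P, Q}.
In F's history but not P's: {F, L} — 2 commits.

2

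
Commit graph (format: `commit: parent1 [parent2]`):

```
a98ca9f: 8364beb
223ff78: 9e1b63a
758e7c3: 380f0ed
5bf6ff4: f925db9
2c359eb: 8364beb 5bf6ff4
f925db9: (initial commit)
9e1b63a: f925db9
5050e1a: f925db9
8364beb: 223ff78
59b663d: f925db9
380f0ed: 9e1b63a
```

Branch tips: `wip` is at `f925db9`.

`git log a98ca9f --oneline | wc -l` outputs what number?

Walking parent pointers from a98ca9f: reachable set = {223ff78, 8364beb, 9e1b63a, a98ca9f, f925db9}.
That is 5 commits.

5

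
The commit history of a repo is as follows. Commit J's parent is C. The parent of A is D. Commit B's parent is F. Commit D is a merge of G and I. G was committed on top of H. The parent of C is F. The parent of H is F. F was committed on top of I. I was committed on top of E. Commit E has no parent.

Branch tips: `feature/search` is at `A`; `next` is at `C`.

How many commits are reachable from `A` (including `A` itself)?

Walking parent pointers from A: reachable set = {A, D, E, F, G, H, I}.
That is 7 commits.

7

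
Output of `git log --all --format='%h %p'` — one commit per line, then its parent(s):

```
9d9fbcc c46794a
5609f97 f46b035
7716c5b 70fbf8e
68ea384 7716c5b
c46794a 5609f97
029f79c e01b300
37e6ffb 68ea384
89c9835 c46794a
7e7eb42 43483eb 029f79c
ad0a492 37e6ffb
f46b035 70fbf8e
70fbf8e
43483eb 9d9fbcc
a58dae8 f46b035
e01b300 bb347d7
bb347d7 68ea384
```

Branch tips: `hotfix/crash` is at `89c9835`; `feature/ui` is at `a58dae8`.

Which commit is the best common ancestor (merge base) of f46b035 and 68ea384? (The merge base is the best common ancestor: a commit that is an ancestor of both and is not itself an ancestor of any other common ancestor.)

70fbf8e

Ancestors of f46b035: {70fbf8e, f46b035}.
Ancestors of 68ea384: {68ea384, 70fbf8e, 7716c5b}.
Common ancestors: {70fbf8e}.
The only common ancestor is 70fbf8e, so it is the merge base.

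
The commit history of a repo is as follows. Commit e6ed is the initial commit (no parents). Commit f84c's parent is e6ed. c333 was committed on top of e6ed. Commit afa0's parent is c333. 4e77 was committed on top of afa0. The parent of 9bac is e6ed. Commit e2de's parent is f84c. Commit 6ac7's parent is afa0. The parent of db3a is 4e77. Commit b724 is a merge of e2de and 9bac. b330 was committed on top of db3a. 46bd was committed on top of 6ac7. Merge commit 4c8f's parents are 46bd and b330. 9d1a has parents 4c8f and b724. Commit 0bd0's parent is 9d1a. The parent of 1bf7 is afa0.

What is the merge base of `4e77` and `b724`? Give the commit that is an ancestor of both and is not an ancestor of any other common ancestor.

Ancestors of 4e77: {4e77, afa0, c333, e6ed}.
Ancestors of b724: {9bac, b724, e2de, e6ed, f84c}.
Common ancestors: {e6ed}.
The only common ancestor is e6ed, so it is the merge base.

e6ed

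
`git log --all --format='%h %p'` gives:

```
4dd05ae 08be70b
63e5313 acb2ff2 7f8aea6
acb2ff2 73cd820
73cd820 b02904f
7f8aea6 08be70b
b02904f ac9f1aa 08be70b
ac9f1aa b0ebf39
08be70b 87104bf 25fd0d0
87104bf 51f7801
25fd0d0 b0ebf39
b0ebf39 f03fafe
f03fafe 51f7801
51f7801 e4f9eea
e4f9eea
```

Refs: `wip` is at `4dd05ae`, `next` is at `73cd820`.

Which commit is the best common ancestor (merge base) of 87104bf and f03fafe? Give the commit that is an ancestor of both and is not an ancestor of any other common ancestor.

51f7801

Ancestors of 87104bf: {51f7801, 87104bf, e4f9eea}.
Ancestors of f03fafe: {51f7801, e4f9eea, f03fafe}.
Common ancestors: {51f7801, e4f9eea}.
Among these, 51f7801 is not an ancestor of any other common ancestor — it is the merge base.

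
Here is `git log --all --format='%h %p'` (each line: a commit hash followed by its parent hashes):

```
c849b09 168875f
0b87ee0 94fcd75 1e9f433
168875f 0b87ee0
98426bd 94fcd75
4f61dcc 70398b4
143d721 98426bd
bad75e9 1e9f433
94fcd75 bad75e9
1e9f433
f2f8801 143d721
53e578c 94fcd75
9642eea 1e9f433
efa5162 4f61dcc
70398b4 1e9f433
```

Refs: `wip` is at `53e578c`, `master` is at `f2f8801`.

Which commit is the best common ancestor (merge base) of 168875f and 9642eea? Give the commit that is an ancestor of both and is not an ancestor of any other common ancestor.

Ancestors of 168875f: {0b87ee0, 168875f, 1e9f433, 94fcd75, bad75e9}.
Ancestors of 9642eea: {1e9f433, 9642eea}.
Common ancestors: {1e9f433}.
The only common ancestor is 1e9f433, so it is the merge base.

1e9f433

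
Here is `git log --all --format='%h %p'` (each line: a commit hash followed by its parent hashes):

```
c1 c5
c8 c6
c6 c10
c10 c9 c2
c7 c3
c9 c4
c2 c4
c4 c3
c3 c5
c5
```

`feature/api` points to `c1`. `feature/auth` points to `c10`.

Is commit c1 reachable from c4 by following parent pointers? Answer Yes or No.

No

Ancestors of c4: {c3, c4, c5}.
c1 is not in that set, so it is not an ancestor of c4.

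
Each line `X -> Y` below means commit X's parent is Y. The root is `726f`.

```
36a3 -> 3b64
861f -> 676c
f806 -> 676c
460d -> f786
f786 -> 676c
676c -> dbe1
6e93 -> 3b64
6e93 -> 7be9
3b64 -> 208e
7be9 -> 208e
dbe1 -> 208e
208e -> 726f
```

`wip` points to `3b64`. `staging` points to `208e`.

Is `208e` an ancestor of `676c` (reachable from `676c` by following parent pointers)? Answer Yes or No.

Yes

Ancestors of 676c (commits reachable by following parents): {208e, 676c, 726f, dbe1}.
208e is in that set, so it is an ancestor of 676c.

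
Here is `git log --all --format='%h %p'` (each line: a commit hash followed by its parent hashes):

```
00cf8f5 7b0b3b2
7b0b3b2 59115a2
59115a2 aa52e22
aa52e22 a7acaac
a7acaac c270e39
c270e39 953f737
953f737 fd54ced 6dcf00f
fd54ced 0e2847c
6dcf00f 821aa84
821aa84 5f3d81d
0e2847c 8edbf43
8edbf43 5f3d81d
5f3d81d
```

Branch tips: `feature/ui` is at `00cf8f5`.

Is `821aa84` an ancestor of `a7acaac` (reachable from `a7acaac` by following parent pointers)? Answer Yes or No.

Yes

Ancestors of a7acaac (commits reachable by following parents): {0e2847c, 5f3d81d, 6dcf00f, 821aa84, 8edbf43, 953f737, a7acaac, c270e39, fd54ced}.
821aa84 is in that set, so it is an ancestor of a7acaac.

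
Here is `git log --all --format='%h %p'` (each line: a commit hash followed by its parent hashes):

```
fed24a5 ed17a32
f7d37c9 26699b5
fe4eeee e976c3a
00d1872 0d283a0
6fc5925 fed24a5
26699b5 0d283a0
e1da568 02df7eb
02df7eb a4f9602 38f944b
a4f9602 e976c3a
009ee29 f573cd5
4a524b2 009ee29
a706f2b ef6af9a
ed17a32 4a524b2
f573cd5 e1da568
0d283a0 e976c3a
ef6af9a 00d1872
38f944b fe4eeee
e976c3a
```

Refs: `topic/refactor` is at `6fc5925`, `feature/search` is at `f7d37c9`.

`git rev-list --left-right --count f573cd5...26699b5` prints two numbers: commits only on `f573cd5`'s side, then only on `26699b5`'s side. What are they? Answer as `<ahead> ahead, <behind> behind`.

Reachable from f573cd5: {02df7eb, 38f944b, a4f9602, e1da568, e976c3a, f573cd5, fe4eeee}.
Reachable from 26699b5: {0d283a0, 26699b5, e976c3a}.
Only in f573cd5's history (ahead): {02df7eb, 38f944b, a4f9602, e1da568, f573cd5, fe4eeee} — 6.
Only in 26699b5's history (behind): {0d283a0, 26699b5} — 2.

6 ahead, 2 behind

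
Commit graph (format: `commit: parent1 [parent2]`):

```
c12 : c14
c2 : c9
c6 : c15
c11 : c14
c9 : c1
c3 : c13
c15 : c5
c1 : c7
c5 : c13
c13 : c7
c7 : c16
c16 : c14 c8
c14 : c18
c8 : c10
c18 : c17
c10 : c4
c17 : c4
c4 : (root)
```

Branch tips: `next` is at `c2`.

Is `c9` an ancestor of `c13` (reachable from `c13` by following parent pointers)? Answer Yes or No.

Ancestors of c13: {c10, c13, c14, c16, c17, c18, c4, c7, c8}.
c9 is not in that set, so it is not an ancestor of c13.

No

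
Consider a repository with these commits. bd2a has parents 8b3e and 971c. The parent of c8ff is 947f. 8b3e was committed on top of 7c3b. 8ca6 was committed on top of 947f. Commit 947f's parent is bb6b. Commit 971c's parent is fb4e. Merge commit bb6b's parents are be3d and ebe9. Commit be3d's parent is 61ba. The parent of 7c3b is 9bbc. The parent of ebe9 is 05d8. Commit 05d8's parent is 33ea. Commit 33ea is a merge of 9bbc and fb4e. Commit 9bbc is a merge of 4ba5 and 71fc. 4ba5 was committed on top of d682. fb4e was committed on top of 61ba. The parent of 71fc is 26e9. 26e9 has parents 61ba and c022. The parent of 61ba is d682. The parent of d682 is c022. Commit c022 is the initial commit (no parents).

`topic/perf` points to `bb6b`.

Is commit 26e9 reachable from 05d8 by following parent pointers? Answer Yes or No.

Ancestors of 05d8 (commits reachable by following parents): {05d8, 26e9, 33ea, 4ba5, 61ba, 71fc, 9bbc, c022, d682, fb4e}.
26e9 is in that set, so it is an ancestor of 05d8.

Yes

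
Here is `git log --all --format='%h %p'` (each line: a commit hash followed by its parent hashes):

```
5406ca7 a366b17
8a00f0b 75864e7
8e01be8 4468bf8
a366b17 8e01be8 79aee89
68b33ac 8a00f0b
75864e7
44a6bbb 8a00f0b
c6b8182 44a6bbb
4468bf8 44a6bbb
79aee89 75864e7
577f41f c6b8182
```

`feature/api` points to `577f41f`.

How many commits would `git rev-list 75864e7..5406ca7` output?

Reachable from 5406ca7: {4468bf8, 44a6bbb, 5406ca7, 75864e7, 79aee89, 8a00f0b, 8e01be8, a366b17}.
Reachable from 75864e7: {75864e7}.
In 5406ca7's history but not 75864e7's: {4468bf8, 44a6bbb, 5406ca7, 79aee89, 8a00f0b, 8e01be8, a366b17} — 7 commits.

7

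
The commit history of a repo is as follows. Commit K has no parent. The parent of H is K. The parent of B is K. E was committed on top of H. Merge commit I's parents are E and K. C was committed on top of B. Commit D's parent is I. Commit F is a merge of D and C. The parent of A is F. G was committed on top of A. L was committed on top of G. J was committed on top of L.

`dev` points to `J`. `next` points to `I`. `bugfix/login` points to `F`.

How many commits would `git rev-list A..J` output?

Reachable from J: {A, B, C, D, E, F, G, H, I, J, K, L}.
Reachable from A: {A, B, C, D, E, F, H, I, K}.
In J's history but not A's: {G, J, L} — 3 commits.

3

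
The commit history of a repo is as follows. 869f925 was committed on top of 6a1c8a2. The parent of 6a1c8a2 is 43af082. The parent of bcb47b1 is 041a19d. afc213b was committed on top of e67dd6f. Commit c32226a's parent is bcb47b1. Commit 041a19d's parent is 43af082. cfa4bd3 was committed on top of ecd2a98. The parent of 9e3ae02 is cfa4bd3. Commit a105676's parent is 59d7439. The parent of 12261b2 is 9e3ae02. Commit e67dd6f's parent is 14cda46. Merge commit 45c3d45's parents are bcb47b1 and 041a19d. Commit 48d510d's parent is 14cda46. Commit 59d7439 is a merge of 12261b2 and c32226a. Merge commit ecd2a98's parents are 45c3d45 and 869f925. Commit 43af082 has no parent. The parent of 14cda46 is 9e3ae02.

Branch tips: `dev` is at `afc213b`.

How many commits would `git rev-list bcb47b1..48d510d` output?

Reachable from 48d510d: {041a19d, 14cda46, 43af082, 45c3d45, 48d510d, 6a1c8a2, 869f925, 9e3ae02, bcb47b1, cfa4bd3, ecd2a98}.
Reachable from bcb47b1: {041a19d, 43af082, bcb47b1}.
In 48d510d's history but not bcb47b1's: {14cda46, 45c3d45, 48d510d, 6a1c8a2, 869f925, 9e3ae02, cfa4bd3, ecd2a98} — 8 commits.

8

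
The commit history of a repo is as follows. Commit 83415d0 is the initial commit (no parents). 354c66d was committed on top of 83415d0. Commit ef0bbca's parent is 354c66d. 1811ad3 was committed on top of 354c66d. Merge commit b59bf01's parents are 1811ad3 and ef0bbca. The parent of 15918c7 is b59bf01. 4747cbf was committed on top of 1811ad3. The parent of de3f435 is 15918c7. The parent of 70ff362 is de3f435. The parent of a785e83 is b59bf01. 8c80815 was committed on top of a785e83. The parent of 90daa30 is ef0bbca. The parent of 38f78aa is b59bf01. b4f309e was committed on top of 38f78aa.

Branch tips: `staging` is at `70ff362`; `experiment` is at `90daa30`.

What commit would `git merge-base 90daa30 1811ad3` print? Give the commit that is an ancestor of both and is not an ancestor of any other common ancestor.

Ancestors of 90daa30: {354c66d, 83415d0, 90daa30, ef0bbca}.
Ancestors of 1811ad3: {1811ad3, 354c66d, 83415d0}.
Common ancestors: {354c66d, 83415d0}.
Among these, 354c66d is not an ancestor of any other common ancestor — it is the merge base.

354c66d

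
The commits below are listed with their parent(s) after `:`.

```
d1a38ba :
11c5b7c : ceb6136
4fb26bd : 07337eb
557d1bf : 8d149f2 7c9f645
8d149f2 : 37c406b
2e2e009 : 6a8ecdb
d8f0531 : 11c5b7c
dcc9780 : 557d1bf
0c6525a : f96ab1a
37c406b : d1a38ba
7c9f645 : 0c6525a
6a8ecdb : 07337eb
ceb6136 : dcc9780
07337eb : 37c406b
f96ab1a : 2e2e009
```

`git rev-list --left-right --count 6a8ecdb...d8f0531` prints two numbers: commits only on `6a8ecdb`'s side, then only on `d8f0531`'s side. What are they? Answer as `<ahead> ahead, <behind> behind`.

0 ahead, 10 behind

Reachable from 6a8ecdb: {07337eb, 37c406b, 6a8ecdb, d1a38ba}.
Reachable from d8f0531: {07337eb, 0c6525a, 11c5b7c, 2e2e009, 37c406b, 557d1bf, 6a8ecdb, 7c9f645, 8d149f2, ceb6136, d1a38ba, d8f0531, dcc9780, f96ab1a}.
Only in 6a8ecdb's history (ahead): {} — 0.
Only in d8f0531's history (behind): {0c6525a, 11c5b7c, 2e2e009, 557d1bf, 7c9f645, 8d149f2, ceb6136, d8f0531, dcc9780, f96ab1a} — 10.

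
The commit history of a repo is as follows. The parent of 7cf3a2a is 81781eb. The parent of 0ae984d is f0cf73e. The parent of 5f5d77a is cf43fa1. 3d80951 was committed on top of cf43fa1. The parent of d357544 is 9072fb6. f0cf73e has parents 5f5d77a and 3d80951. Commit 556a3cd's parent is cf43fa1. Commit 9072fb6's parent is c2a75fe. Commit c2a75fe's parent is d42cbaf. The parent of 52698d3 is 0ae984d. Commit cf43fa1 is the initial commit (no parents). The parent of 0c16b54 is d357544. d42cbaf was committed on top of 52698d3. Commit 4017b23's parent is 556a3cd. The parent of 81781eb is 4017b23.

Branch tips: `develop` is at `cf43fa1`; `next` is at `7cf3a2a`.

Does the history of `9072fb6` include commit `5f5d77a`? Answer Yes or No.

Yes

Ancestors of 9072fb6 (commits reachable by following parents): {0ae984d, 3d80951, 52698d3, 5f5d77a, 9072fb6, c2a75fe, cf43fa1, d42cbaf, f0cf73e}.
5f5d77a is in that set, so it is an ancestor of 9072fb6.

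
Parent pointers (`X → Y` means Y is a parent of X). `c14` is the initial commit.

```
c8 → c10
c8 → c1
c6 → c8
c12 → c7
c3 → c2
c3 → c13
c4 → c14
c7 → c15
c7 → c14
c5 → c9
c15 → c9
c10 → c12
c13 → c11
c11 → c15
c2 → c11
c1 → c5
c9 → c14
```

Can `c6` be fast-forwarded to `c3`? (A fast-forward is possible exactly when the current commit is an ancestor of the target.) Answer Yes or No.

A fast-forward from c6 to c3 is possible iff c6 is an ancestor of c3.
Ancestors of c3: {c11, c13, c14, c15, c2, c3, c9}.
c6 is not among them, so fast-forward is not possible.

No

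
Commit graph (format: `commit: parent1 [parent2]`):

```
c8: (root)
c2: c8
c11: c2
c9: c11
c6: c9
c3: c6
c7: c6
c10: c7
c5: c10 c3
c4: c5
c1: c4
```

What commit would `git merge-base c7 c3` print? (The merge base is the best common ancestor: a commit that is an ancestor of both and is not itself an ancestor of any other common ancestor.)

c6

Ancestors of c7: {c11, c2, c6, c7, c8, c9}.
Ancestors of c3: {c11, c2, c3, c6, c8, c9}.
Common ancestors: {c11, c2, c6, c8, c9}.
Among these, c6 is not an ancestor of any other common ancestor — it is the merge base.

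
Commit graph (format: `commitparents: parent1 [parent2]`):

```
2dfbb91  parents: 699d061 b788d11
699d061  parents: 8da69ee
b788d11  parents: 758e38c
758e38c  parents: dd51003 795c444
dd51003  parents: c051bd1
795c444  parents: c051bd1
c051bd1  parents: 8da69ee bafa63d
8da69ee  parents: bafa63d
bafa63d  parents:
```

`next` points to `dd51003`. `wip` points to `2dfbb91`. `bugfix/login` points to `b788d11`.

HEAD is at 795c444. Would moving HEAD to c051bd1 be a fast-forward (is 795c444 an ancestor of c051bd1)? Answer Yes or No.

No

A fast-forward from 795c444 to c051bd1 is possible iff 795c444 is an ancestor of c051bd1.
Ancestors of c051bd1: {8da69ee, bafa63d, c051bd1}.
795c444 is not among them, so fast-forward is not possible.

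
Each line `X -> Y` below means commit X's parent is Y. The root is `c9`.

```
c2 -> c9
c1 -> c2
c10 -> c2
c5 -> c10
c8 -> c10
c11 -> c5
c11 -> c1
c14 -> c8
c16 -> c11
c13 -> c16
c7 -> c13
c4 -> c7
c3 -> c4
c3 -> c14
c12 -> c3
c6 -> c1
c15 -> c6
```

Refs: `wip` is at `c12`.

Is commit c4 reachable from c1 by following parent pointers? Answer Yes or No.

No

Ancestors of c1: {c1, c2, c9}.
c4 is not in that set, so it is not an ancestor of c1.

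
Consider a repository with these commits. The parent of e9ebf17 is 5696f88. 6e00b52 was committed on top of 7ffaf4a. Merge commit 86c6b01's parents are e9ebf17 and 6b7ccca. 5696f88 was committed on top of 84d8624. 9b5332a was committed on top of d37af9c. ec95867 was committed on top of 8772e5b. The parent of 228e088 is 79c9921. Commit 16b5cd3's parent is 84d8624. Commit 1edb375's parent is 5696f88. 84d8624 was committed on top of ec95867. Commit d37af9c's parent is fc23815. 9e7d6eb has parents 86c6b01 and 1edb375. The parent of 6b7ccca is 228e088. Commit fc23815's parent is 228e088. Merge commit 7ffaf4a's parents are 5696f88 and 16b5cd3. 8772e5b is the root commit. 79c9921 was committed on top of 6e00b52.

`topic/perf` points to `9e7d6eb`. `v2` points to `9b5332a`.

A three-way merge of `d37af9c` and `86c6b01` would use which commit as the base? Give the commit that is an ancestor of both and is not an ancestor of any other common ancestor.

228e088

Ancestors of d37af9c: {16b5cd3, 228e088, 5696f88, 6e00b52, 79c9921, 7ffaf4a, 84d8624, 8772e5b, d37af9c, ec95867, fc23815}.
Ancestors of 86c6b01: {16b5cd3, 228e088, 5696f88, 6b7ccca, 6e00b52, 79c9921, 7ffaf4a, 84d8624, 86c6b01, 8772e5b, e9ebf17, ec95867}.
Common ancestors: {16b5cd3, 228e088, 5696f88, 6e00b52, 79c9921, 7ffaf4a, 84d8624, 8772e5b, ec95867}.
Among these, 228e088 is not an ancestor of any other common ancestor — it is the merge base.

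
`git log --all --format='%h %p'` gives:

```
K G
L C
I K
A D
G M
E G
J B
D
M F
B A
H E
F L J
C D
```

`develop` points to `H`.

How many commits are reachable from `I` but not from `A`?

Reachable from I: {A, B, C, D, F, G, I, J, K, L, M}.
Reachable from A: {A, D}.
In I's history but not A's: {B, C, F, G, I, J, K, L, M} — 9 commits.

9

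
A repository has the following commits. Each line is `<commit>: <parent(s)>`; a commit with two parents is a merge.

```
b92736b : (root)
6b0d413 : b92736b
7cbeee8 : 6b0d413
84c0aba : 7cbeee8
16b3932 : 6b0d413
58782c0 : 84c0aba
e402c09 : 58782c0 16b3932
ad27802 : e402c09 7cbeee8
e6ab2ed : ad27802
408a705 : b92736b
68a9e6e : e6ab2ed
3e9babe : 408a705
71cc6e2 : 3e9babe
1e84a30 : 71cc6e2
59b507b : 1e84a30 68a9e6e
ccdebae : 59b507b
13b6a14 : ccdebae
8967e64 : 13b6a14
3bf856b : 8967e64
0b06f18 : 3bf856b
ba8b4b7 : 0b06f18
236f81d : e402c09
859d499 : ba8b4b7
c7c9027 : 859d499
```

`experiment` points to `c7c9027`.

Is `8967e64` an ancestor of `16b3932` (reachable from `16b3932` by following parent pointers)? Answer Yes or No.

No

Ancestors of 16b3932: {16b3932, 6b0d413, b92736b}.
8967e64 is not in that set, so it is not an ancestor of 16b3932.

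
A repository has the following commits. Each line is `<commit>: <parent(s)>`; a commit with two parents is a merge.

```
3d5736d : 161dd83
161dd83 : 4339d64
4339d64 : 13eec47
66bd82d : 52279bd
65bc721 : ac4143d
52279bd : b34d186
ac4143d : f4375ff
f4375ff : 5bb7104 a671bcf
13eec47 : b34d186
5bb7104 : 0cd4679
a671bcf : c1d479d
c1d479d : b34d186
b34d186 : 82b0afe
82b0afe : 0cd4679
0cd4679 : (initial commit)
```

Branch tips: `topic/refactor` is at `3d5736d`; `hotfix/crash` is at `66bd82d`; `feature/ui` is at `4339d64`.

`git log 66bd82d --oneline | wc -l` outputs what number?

Walking parent pointers from 66bd82d: reachable set = {0cd4679, 52279bd, 66bd82d, 82b0afe, b34d186}.
That is 5 commits.

5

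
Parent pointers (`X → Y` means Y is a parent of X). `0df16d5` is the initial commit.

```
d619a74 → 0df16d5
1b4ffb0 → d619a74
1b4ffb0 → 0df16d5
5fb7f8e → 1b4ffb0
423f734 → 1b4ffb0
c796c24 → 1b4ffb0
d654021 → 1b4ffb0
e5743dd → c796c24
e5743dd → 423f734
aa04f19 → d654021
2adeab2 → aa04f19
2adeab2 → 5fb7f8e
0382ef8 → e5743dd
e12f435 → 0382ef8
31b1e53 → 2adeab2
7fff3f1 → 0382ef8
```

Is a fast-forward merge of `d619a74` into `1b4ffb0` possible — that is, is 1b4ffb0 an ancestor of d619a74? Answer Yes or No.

A fast-forward from 1b4ffb0 to d619a74 is possible iff 1b4ffb0 is an ancestor of d619a74.
Ancestors of d619a74: {0df16d5, d619a74}.
1b4ffb0 is not among them, so fast-forward is not possible.

No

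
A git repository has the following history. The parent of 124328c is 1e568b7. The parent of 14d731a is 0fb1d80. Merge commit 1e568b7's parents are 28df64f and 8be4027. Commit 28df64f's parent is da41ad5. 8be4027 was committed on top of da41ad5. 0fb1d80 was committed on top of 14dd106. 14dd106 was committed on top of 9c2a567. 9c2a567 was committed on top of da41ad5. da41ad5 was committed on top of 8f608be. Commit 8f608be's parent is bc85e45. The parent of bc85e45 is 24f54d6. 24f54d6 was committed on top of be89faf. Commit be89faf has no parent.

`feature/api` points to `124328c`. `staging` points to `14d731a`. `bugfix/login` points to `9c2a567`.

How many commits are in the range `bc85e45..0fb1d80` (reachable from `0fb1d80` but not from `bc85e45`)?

5

Reachable from 0fb1d80: {0fb1d80, 14dd106, 24f54d6, 8f608be, 9c2a567, bc85e45, be89faf, da41ad5}.
Reachable from bc85e45: {24f54d6, bc85e45, be89faf}.
In 0fb1d80's history but not bc85e45's: {0fb1d80, 14dd106, 8f608be, 9c2a567, da41ad5} — 5 commits.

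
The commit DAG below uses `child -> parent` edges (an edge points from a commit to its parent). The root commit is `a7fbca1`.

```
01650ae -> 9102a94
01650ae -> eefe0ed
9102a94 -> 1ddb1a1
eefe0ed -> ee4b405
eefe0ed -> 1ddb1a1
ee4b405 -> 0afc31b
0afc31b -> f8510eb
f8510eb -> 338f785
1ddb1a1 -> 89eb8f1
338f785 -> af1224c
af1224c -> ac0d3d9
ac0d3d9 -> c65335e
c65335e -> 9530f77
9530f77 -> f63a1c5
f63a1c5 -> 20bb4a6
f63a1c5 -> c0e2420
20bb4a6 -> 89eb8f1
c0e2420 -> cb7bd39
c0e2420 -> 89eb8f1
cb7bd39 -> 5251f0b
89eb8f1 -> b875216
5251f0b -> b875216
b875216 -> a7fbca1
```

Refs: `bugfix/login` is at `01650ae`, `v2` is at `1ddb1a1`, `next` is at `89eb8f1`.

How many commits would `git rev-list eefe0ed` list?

Walking parent pointers from eefe0ed: reachable set = {0afc31b, 1ddb1a1, 20bb4a6, 338f785, 5251f0b, 89eb8f1, 9530f77, a7fbca1, ac0d3d9, af1224c, b875216, c0e2420, c65335e, cb7bd39, ee4b405, eefe0ed, f63a1c5, f8510eb}.
That is 18 commits.

18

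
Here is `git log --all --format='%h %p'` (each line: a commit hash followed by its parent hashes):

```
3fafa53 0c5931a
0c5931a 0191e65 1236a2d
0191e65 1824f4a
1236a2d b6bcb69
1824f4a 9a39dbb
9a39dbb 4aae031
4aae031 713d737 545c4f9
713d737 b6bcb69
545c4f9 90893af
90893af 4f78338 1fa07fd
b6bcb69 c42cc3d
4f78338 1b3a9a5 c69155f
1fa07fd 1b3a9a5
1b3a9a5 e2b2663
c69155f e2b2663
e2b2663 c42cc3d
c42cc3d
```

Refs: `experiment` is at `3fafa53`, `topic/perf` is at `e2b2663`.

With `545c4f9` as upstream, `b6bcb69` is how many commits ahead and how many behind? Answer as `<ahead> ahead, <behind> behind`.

Reachable from b6bcb69: {b6bcb69, c42cc3d}.
Reachable from 545c4f9: {1b3a9a5, 1fa07fd, 4f78338, 545c4f9, 90893af, c42cc3d, c69155f, e2b2663}.
Only in b6bcb69's history (ahead): {b6bcb69} — 1.
Only in 545c4f9's history (behind): {1b3a9a5, 1fa07fd, 4f78338, 545c4f9, 90893af, c69155f, e2b2663} — 7.

1 ahead, 7 behind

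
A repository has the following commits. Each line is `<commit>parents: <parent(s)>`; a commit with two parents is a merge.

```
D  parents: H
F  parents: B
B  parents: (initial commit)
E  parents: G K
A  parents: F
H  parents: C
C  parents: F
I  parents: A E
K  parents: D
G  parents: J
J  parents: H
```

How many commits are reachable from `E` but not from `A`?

7

Reachable from E: {B, C, D, E, F, G, H, J, K}.
Reachable from A: {A, B, F}.
In E's history but not A's: {C, D, E, G, H, J, K} — 7 commits.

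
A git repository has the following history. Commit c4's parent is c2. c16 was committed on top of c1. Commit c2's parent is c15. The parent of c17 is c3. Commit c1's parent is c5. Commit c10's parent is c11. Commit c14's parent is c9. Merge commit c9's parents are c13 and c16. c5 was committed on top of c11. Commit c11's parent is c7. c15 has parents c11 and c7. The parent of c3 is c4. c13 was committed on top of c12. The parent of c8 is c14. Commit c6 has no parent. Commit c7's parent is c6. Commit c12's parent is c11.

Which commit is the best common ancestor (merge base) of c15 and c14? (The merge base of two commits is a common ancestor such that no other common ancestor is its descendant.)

Ancestors of c15: {c11, c15, c6, c7}.
Ancestors of c14: {c1, c11, c12, c13, c14, c16, c5, c6, c7, c9}.
Common ancestors: {c11, c6, c7}.
Among these, c11 is not an ancestor of any other common ancestor — it is the merge base.

c11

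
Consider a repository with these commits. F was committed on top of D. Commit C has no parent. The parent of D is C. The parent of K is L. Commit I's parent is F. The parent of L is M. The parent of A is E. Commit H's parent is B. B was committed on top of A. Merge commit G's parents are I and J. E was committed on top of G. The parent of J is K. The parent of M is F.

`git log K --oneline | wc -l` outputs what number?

6

Walking parent pointers from K: reachable set = {C, D, F, K, L, M}.
That is 6 commits.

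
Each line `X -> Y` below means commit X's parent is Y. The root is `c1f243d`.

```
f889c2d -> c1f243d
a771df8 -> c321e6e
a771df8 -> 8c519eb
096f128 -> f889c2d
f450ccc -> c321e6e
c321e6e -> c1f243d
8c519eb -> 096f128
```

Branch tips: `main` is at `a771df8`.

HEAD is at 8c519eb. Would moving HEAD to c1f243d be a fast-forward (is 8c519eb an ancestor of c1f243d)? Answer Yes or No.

No

A fast-forward from 8c519eb to c1f243d is possible iff 8c519eb is an ancestor of c1f243d.
Ancestors of c1f243d: {c1f243d}.
8c519eb is not among them, so fast-forward is not possible.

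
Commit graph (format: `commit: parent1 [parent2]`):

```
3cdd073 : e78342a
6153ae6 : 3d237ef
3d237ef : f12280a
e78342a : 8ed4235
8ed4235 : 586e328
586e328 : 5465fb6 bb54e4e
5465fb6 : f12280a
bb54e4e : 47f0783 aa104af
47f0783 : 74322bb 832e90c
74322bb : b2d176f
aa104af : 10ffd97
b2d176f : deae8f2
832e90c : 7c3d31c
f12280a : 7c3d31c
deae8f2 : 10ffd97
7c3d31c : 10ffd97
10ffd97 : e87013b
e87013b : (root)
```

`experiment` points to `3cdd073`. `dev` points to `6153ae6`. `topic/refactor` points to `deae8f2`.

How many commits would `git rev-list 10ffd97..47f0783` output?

6

Reachable from 47f0783: {10ffd97, 47f0783, 74322bb, 7c3d31c, 832e90c, b2d176f, deae8f2, e87013b}.
Reachable from 10ffd97: {10ffd97, e87013b}.
In 47f0783's history but not 10ffd97's: {47f0783, 74322bb, 7c3d31c, 832e90c, b2d176f, deae8f2} — 6 commits.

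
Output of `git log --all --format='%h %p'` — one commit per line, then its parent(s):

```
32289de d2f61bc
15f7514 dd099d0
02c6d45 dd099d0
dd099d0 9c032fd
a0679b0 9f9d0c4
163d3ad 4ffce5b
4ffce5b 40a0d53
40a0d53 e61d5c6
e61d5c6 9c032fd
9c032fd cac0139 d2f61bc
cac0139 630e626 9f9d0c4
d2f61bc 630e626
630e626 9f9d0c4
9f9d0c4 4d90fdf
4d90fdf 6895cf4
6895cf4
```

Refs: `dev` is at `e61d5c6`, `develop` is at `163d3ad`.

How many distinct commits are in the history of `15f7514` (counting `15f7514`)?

Walking parent pointers from 15f7514: reachable set = {15f7514, 4d90fdf, 630e626, 6895cf4, 9c032fd, 9f9d0c4, cac0139, d2f61bc, dd099d0}.
That is 9 commits.

9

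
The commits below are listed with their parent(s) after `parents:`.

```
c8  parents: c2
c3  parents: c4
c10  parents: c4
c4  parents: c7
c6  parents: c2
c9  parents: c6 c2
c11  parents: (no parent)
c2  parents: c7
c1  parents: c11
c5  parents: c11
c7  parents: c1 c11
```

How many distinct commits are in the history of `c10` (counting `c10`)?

5

Walking parent pointers from c10: reachable set = {c1, c10, c11, c4, c7}.
That is 5 commits.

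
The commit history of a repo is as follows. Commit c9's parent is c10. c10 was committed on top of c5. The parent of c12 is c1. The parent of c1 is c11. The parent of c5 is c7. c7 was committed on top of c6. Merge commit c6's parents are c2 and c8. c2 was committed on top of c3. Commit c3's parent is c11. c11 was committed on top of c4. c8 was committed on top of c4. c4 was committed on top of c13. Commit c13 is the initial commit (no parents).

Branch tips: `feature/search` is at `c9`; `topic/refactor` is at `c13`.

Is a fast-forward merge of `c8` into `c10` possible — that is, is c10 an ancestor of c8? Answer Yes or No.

No

A fast-forward from c10 to c8 is possible iff c10 is an ancestor of c8.
Ancestors of c8: {c13, c4, c8}.
c10 is not among them, so fast-forward is not possible.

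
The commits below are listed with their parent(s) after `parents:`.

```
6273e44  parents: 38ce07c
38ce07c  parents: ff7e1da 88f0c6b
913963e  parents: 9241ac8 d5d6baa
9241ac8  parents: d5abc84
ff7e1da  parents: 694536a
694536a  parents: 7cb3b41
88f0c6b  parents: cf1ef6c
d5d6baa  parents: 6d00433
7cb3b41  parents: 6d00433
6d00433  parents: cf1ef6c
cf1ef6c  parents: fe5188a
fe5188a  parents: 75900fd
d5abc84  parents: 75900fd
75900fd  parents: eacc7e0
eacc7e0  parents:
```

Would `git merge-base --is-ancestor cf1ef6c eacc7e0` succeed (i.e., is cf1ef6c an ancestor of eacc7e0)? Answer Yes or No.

Ancestors of eacc7e0: {eacc7e0}.
cf1ef6c is not in that set, so it is not an ancestor of eacc7e0.

No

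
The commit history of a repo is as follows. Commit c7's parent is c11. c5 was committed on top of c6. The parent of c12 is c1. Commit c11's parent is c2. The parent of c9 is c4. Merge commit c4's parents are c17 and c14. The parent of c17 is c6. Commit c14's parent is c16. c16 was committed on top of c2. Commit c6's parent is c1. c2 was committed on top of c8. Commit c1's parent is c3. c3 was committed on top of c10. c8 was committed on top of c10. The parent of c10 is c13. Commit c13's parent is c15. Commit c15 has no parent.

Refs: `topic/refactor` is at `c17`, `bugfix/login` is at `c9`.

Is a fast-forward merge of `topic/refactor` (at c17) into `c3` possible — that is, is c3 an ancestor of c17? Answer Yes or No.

A fast-forward from c3 to c17 is possible iff c3 is an ancestor of c17.
Ancestors of c17: {c1, c10, c13, c15, c17, c3, c6}.
c3 is among them, so fast-forward is possible.

Yes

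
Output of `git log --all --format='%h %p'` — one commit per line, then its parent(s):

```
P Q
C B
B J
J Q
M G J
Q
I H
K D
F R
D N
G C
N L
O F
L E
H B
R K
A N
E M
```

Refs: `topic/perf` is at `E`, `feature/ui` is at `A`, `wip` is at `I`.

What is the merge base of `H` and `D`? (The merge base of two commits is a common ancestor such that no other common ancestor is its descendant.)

Ancestors of H: {B, H, J, Q}.
Ancestors of D: {B, C, D, E, G, J, L, M, N, Q}.
Common ancestors: {B, J, Q}.
Among these, B is not an ancestor of any other common ancestor — it is the merge base.

B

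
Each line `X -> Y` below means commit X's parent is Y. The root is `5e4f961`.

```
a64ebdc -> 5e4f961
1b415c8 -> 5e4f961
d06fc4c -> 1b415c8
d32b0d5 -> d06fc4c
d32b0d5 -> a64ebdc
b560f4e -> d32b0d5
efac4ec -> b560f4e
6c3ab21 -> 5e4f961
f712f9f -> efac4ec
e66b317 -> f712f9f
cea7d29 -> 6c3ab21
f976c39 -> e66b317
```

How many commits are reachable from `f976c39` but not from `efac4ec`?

3

Reachable from f976c39: {1b415c8, 5e4f961, a64ebdc, b560f4e, d06fc4c, d32b0d5, e66b317, efac4ec, f712f9f, f976c39}.
Reachable from efac4ec: {1b415c8, 5e4f961, a64ebdc, b560f4e, d06fc4c, d32b0d5, efac4ec}.
In f976c39's history but not efac4ec's: {e66b317, f712f9f, f976c39} — 3 commits.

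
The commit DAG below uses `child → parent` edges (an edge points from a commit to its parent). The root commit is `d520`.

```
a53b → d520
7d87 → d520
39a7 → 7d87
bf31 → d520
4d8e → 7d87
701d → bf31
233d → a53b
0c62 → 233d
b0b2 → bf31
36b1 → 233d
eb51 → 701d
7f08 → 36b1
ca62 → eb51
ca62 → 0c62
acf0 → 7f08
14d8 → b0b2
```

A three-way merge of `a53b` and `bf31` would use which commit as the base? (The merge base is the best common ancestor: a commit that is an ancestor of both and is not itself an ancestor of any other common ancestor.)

Ancestors of a53b: {a53b, d520}.
Ancestors of bf31: {bf31, d520}.
Common ancestors: {d520}.
The only common ancestor is d520, so it is the merge base.

d520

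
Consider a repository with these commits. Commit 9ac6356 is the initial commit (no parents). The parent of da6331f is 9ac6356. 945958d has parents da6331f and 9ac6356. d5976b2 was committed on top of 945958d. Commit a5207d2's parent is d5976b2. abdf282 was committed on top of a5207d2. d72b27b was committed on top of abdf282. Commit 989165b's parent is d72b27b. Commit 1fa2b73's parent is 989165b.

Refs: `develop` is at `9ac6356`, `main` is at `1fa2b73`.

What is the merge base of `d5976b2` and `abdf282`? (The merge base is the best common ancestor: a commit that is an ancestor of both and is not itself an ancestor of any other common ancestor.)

Ancestors of d5976b2: {945958d, 9ac6356, d5976b2, da6331f}.
Ancestors of abdf282: {945958d, 9ac6356, a5207d2, abdf282, d5976b2, da6331f}.
Common ancestors: {945958d, 9ac6356, d5976b2, da6331f}.
Among these, d5976b2 is not an ancestor of any other common ancestor — it is the merge base.

d5976b2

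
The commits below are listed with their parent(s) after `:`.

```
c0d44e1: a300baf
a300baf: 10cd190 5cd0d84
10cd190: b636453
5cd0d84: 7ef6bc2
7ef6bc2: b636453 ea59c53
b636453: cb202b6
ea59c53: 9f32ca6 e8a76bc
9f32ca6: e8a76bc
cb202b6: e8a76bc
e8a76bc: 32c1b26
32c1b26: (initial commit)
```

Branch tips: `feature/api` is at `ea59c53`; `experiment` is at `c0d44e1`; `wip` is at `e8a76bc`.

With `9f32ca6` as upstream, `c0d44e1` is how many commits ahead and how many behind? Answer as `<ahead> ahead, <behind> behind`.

Reachable from c0d44e1: {10cd190, 32c1b26, 5cd0d84, 7ef6bc2, 9f32ca6, a300baf, b636453, c0d44e1, cb202b6, e8a76bc, ea59c53}.
Reachable from 9f32ca6: {32c1b26, 9f32ca6, e8a76bc}.
Only in c0d44e1's history (ahead): {10cd190, 5cd0d84, 7ef6bc2, a300baf, b636453, c0d44e1, cb202b6, ea59c53} — 8.
Only in 9f32ca6's history (behind): {} — 0.

8 ahead, 0 behind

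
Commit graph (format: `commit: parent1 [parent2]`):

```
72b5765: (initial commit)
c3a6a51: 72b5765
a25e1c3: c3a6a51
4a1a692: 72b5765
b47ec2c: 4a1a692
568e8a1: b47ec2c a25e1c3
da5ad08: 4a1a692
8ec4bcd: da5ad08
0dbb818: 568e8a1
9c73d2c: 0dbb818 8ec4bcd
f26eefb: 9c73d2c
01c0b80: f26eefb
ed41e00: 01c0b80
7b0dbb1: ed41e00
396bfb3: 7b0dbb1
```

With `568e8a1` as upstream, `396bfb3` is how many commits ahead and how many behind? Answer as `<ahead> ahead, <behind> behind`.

9 ahead, 0 behind

Reachable from 396bfb3: {01c0b80, 0dbb818, 396bfb3, 4a1a692, 568e8a1, 72b5765, 7b0dbb1, 8ec4bcd, 9c73d2c, a25e1c3, b47ec2c, c3a6a51, da5ad08, ed41e00, f26eefb}.
Reachable from 568e8a1: {4a1a692, 568e8a1, 72b5765, a25e1c3, b47ec2c, c3a6a51}.
Only in 396bfb3's history (ahead): {01c0b80, 0dbb818, 396bfb3, 7b0dbb1, 8ec4bcd, 9c73d2c, da5ad08, ed41e00, f26eefb} — 9.
Only in 568e8a1's history (behind): {} — 0.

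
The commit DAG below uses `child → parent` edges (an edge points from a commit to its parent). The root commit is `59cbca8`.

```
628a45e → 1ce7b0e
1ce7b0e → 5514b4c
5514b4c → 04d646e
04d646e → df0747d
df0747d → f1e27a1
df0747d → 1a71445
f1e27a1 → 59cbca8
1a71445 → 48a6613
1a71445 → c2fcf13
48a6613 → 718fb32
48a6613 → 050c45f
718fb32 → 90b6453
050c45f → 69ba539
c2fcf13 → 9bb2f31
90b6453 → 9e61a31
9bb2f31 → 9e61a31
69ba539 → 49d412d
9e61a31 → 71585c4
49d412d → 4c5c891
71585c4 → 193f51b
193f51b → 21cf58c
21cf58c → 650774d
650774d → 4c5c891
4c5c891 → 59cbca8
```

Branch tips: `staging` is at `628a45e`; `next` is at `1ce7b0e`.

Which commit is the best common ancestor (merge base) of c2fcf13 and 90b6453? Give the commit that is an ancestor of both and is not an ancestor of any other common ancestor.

Ancestors of c2fcf13: {193f51b, 21cf58c, 4c5c891, 59cbca8, 650774d, 71585c4, 9bb2f31, 9e61a31, c2fcf13}.
Ancestors of 90b6453: {193f51b, 21cf58c, 4c5c891, 59cbca8, 650774d, 71585c4, 90b6453, 9e61a31}.
Common ancestors: {193f51b, 21cf58c, 4c5c891, 59cbca8, 650774d, 71585c4, 9e61a31}.
Among these, 9e61a31 is not an ancestor of any other common ancestor — it is the merge base.

9e61a31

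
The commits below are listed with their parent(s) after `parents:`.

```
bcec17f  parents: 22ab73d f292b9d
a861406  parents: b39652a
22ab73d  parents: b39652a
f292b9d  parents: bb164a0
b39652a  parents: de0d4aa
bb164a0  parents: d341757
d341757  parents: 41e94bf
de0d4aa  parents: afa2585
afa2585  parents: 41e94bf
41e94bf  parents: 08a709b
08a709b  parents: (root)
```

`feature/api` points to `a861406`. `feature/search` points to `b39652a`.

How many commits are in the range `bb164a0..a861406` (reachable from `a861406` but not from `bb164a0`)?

Reachable from a861406: {08a709b, 41e94bf, a861406, afa2585, b39652a, de0d4aa}.
Reachable from bb164a0: {08a709b, 41e94bf, bb164a0, d341757}.
In a861406's history but not bb164a0's: {a861406, afa2585, b39652a, de0d4aa} — 4 commits.

4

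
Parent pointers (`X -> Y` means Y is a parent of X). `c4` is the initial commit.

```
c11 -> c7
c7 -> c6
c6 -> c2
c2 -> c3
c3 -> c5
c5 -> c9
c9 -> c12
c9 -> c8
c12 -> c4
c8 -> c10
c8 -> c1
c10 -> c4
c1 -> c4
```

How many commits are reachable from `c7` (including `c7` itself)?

11

Walking parent pointers from c7: reachable set = {c1, c10, c12, c2, c3, c4, c5, c6, c7, c8, c9}.
That is 11 commits.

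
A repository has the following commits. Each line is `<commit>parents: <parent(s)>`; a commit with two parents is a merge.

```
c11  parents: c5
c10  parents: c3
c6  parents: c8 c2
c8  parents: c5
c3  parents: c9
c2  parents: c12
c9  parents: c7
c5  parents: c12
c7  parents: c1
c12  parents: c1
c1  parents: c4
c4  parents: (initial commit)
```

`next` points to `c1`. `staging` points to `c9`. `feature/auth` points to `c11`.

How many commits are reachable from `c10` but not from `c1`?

Reachable from c10: {c1, c10, c3, c4, c7, c9}.
Reachable from c1: {c1, c4}.
In c10's history but not c1's: {c10, c3, c7, c9} — 4 commits.

4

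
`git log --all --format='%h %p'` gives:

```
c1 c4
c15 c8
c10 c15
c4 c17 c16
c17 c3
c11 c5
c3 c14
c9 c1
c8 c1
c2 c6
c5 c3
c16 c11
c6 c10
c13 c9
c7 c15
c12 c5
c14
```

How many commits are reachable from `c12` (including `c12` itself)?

Walking parent pointers from c12: reachable set = {c12, c14, c3, c5}.
That is 4 commits.

4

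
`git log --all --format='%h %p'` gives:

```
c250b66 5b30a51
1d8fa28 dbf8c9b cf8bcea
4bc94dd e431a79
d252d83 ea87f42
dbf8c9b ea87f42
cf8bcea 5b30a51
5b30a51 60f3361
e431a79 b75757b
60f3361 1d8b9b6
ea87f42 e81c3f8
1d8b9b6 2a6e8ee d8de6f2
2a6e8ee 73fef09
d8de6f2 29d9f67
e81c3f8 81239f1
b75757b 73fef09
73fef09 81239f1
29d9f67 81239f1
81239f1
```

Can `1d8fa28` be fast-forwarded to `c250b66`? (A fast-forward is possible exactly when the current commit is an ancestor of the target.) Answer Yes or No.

A fast-forward from 1d8fa28 to c250b66 is possible iff 1d8fa28 is an ancestor of c250b66.
Ancestors of c250b66: {1d8b9b6, 29d9f67, 2a6e8ee, 5b30a51, 60f3361, 73fef09, 81239f1, c250b66, d8de6f2}.
1d8fa28 is not among them, so fast-forward is not possible.

No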